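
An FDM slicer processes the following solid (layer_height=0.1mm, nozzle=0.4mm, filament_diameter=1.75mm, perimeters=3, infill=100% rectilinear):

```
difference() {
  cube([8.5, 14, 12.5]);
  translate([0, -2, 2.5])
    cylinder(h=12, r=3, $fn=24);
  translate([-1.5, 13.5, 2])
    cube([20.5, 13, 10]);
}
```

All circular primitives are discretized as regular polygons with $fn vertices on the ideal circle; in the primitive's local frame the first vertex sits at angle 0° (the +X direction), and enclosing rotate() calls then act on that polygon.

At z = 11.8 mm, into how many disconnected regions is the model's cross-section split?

At z = 11.8 mm: the cube (footprint 8.5×14) is included at this height; the r=3 cylinder at (0, -2) gives a regular 24-gon of circumradius 3 (constant along its height); the cube at (-1.5, 13.5) is present — its section is the full 20.5×13 rectangle; Subtracting the remaining from the first: starting from the 8.5×14 cube, the r=3 cylinder at (0, -2) partially overlaps it — only the 1.51 mm² overlap (of its 27.95 mm²) is removed, clipping the outline; the 20.5×13 cube at (-1.5, 13.5) partially overlaps it — only the 4.25 mm² overlap (of its 266.50 mm²) is removed, clipping the outline — 1 connected region. The result has 1 disconnected region.

1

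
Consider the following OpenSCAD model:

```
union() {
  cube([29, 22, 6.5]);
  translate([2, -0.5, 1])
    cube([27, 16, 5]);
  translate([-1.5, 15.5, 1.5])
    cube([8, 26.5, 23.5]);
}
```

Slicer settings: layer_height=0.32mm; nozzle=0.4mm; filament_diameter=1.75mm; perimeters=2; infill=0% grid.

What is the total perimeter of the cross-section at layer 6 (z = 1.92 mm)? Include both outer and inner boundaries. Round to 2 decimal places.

146.00 mm

At z = 1.92 mm: the cube (footprint 29×22) is included at this height (perimeter 102.00 mm); the cube at (2, -0.5) (footprint 27×16) is included at this height (perimeter 86.00 mm); the cube at (-1.5, 15.5) (footprint 8×26.5) is included at this height (perimeter 69.00 mm); Taking the union: the regions partially overlap (shared area 460.75 mm²), so the edge portions inside another operand are dropped and the merged outline is re-measured after clipping — boundary = 146.00 mm. Overall, the cross-section is a single solid region. Total boundary length (outer) = 146.00 mm.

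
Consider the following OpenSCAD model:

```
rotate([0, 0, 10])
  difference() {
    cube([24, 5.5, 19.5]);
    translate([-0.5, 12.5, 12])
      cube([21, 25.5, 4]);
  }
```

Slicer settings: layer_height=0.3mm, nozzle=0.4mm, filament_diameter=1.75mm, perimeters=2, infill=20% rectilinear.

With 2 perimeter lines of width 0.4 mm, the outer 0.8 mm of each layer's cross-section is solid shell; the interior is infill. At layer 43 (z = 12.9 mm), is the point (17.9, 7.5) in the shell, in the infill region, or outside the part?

At z = 12.9 mm: the cube is present — its section is the full 24×5.5 rectangle; the 21×25.5 cube at (-0.5, 12.5) contributes its full rectangle; Taking the first minus the rest: starting from the 24×5.5 cube, the 21×25.5 cube at (-0.5, 12.5) misses the remaining region (no effect) — 1 connected region; (whole slice rotated 10° about Z — lengths, areas and connectivity unchanged). Overall, the cross-section is a single solid region. Undo the 10° rotation: the query point maps to (18.930, 4.278) in the un-rotated model frame. The nearest boundary edge runs (0.00, 5.50)→(24.00, 5.50); distance from the point to it = 1.22 mm. The point is inside the cross-section and 1.22 mm from the nearest boundary — more than the 0.8 mm shell width (2 × 0.4), so it's in the infill interior.

infill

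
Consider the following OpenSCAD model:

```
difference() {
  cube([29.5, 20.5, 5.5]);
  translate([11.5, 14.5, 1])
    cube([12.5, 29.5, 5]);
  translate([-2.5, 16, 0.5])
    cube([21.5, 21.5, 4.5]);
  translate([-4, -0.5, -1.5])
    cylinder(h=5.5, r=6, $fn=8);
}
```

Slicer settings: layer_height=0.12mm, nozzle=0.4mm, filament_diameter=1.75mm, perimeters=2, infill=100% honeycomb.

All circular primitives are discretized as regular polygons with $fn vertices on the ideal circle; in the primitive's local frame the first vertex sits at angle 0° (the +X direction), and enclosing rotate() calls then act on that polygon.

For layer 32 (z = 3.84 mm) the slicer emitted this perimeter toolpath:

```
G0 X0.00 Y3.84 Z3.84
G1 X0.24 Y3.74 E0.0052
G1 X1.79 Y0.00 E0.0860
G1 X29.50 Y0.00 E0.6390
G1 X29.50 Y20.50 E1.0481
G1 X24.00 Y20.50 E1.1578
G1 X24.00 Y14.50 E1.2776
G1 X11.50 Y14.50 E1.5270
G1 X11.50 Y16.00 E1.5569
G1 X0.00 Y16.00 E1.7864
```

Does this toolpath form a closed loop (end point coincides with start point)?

Start point (G0): (0.00, 3.84). End point (last G1): the path does not return to the start — open.

no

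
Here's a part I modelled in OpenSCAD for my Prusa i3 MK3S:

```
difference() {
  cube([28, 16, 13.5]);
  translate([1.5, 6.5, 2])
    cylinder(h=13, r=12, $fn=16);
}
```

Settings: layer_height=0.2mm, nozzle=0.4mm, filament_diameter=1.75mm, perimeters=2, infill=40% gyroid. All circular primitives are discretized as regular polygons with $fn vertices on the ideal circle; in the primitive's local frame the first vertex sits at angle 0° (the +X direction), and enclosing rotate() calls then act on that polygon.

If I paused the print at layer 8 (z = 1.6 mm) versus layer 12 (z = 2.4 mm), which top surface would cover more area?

layer 8 (z = 1.6 mm)

Layer 8 (z = 1.6): the 28×16 cube contributes its full rectangle (area 448.00 mm²); the cylinder at (1.5, 6.5) does not reach this height (z outside [2, 15]); Subtracting the remaining from the first: none of the subtracted shapes is present at this height, so the 28×16 cube is unchanged — area = 448.00 mm². So its area = 448.00 mm². Layer 12 (z = 2.4): the 28×16 cube contributes its full rectangle (area 448.00 mm²); the cylinder at (1.5, 6.5): section is a regular 16-gon, circumradius r=12 (area = (16/2)·12.000²·sin(360°/16) = 440.85 mm²); Taking the first minus the rest: starting from the 28×16 cube (448.00 mm²), the r=12 cylinder at (1.5, 6.5) partially overlaps it — only the 195.89 mm² overlap (of its 440.85 mm²) is removed, clipping the outline — area = 252.11 mm². So its area = 252.11 mm². Layer 8 is larger (448.00 vs 252.11 mm²).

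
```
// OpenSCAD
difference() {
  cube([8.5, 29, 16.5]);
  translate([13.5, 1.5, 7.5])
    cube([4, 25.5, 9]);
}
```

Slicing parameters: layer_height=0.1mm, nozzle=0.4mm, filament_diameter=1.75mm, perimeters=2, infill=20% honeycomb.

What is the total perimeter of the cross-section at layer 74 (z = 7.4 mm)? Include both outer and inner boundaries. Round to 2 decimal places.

At z = 7.4 mm: the cube (footprint 8.5×29) is included at this height (perimeter 75.00 mm); the cube at (13.5, 1.5) is absent (z outside [7.5, 16.5]); After the difference (first − rest): none of the subtracted shapes is present at this height, so the 8.5×29 cube is unchanged — boundary = 75.00 mm. Overall, the cross-section is a single solid region. Total boundary length (outer) = 75.00 mm.

75.00 mm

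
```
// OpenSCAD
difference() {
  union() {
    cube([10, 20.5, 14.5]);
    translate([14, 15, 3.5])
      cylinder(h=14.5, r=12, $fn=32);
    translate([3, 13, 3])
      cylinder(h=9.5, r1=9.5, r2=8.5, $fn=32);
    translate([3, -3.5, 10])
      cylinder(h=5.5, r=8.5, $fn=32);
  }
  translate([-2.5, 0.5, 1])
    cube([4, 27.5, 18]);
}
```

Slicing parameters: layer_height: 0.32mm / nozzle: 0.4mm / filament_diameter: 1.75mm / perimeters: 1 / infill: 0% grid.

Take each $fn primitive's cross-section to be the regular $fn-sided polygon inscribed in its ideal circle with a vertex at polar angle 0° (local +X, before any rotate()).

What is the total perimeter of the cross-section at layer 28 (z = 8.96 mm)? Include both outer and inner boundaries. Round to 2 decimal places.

122.67 mm

At z = 8.96 mm: the 10×20.5 cube contributes its full rectangle (perimeter 61.00 mm); the r=12 cylinder at (14, 15) gives a regular 32-gon of circumradius 12 (constant along its height) (perimeter = 2·32·12.000·sin(180°/32) = 75.28 mm); the cone at (3, 13): at t=0.627 of its height the radius interpolates to r₁+(r₂−r₁)t = 8.873, giving a regular 32-gon of that circumradius (perimeter = 2·32·8.873·sin(180°/32) = 55.66 mm); the cylinder at (3, -3.5) does not reach this height (z outside [10, 15.5]); Combining (union): the regions partially overlap (shared area 277.22 mm²), so the edge portions inside another operand are dropped and the merged outline is re-measured after clipping — boundary = 97.65 mm; the 4×27.5 cube at (-2.5, 0.5) contributes its full rectangle (perimeter 63.00 mm); Subtracting the remaining from the first: starting from that combined region, the 4×27.5 cube at (-2.5, 0.5) partially overlaps it — only the 70.13 mm² overlap (of its 110.00 mm²) is removed, clipping the outline — boundary = 122.67 mm. Overall, the cross-section has 2 separate islands. Total boundary length (outer) = 122.67 mm.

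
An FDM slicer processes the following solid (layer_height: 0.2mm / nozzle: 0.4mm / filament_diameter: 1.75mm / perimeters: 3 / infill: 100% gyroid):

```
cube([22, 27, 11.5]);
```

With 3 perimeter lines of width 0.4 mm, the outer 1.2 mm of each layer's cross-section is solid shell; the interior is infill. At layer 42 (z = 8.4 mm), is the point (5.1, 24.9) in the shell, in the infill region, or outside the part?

At z = 8.4 mm: the cube (footprint 22×27) is included at this height. Overall, the cross-section is a single solid region. The nearest boundary edge runs (22.00, 27.00)→(0.00, 27.00); distance from the point to it = 2.10 mm. The point is inside the cross-section and 2.10 mm from the nearest boundary — more than the 1.2 mm shell width (3 × 0.4), so it's in the infill interior.

infill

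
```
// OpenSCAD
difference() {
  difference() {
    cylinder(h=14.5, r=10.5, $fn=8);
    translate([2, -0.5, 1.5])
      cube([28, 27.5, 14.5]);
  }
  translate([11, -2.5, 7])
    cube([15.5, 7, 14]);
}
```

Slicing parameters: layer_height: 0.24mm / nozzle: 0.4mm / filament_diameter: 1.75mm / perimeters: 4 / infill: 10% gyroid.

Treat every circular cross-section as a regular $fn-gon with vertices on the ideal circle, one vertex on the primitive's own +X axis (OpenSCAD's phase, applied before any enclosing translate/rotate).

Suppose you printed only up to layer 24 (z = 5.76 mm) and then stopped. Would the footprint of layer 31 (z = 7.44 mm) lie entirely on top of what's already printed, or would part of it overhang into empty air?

Compare the two slices. At z = 5.76: the cylinder: section is a regular 8-gon, circumradius r=10.5 (area = (8/2)·10.500²·sin(360°/8) = 311.83 mm²); the cube at (2, -0.5) (footprint 28×27.5) is included at this height (area 770.00 mm²); After the difference (first − rest): starting from the r=10.5 cylinder (311.83 mm²), the 28×27.5 cube at (2, -0.5) partially overlaps it — only the 61.99 mm² overlap (of its 770.00 mm²) is removed, clipping the outline — area = 249.85 mm²; the cube at (11, -2.5) is not intersected at this z (z outside [7, 21]); Subtracting the remaining from the first: none of the subtracted shapes is present at this height, so that combined region is unchanged — area = 249.85 mm². At z = 7.44: the r=10.5 cylinder gives a regular 8-gon of circumradius 10.5 (constant along its height) (area = (8/2)·10.500²·sin(360°/8) = 311.83 mm²); the 28×27.5 cube at (2, -0.5) contributes its full rectangle (area 770.00 mm²); After the difference (first − rest): starting from the r=10.5 cylinder (311.83 mm²), the 28×27.5 cube at (2, -0.5) partially overlaps it — only the 61.99 mm² overlap (of its 770.00 mm²) is removed, clipping the outline — area = 249.85 mm²; the cube at (11, -2.5) (footprint 15.5×7) is included at this height (area 108.50 mm²); After the difference (first − rest): starting from that combined region (249.85 mm²), the 15.5×7 cube at (11, -2.5) misses the remaining region (no effect) — area = 249.85 mm². Checking containment: the cross-section at z = 7.44 is a subset of the cross-section at z = 5.76.

entirely on top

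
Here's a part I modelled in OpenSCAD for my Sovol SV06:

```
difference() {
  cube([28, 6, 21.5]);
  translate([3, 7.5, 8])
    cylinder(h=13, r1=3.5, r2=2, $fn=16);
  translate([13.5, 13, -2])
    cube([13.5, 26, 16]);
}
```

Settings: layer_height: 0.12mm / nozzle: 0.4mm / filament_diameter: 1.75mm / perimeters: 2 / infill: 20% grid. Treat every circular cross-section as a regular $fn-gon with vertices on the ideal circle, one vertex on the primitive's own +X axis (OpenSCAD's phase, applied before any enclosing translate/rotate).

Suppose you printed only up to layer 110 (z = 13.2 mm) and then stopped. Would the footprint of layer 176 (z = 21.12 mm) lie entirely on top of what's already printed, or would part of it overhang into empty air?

Compare the two slices. At z = 13.2: the cube is present — its section is the full 28×6 rectangle (area 168.00 mm²); the cone at (3, 7.5) contributes a regular 16-gon of circumradius 2.900 (interpolated between r1=3.5 and r2=2 at t=0.400) (area = (16/2)·2.900²·sin(360°/16) = 25.75 mm²); the 13.5×26 cube at (13.5, 13) contributes its full rectangle (area 351.00 mm²); After the difference (first − rest): starting from the 28×6 cube (168.00 mm²), the cone at (3, 7.5) partially overlaps it — only the 4.69 mm² overlap (of its 25.75 mm²) is removed, clipping the outline; the 13.5×26 cube at (13.5, 13) misses the remaining region (no effect) — area = 163.31 mm². At z = 21.12: the cube (footprint 28×6) is included at this height (area 168.00 mm²); the cone at (3, 7.5) is absent (z outside [8, 21]); the cube at (13.5, 13) is not intersected at this z (z outside [-2, 14]); Taking the first minus the rest: none of the subtracted shapes is present at this height, so the 28×6 cube is unchanged — area = 168.00 mm². Checking containment: at z = 21.12 the cross-section extends beyond the z = 13.2 cross-section by about 4.69 mm².

part overhangs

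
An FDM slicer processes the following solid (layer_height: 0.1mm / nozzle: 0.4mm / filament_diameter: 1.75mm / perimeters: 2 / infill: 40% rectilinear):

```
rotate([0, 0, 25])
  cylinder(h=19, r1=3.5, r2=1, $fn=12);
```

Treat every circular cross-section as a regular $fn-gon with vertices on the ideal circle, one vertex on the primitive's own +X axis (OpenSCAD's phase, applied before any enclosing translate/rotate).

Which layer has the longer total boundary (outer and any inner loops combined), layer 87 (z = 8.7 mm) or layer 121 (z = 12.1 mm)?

Layer 87 (z = 8.7): the cone: at t=0.458 of its height the radius interpolates to r₁+(r₂−r₁)t = 2.355, giving a regular 12-gon of that circumradius (perimeter = 2·12·2.355·sin(180°/12) = 14.63 mm); (rotated 25° about Z; rotation is an isometry so areas/perimeters/island counts are preserved). So its perimeter = 14.63 mm. Layer 121 (z = 12.1): the cone: at t=0.637 of its height the radius interpolates to r₁+(r₂−r₁)t = 1.908, giving a regular 12-gon of that circumradius (perimeter = 2·12·1.908·sin(180°/12) = 11.85 mm); (rotated 25° about Z; rotation is an isometry so areas/perimeters/island counts are preserved). So its perimeter = 11.85 mm. Layer 87 is larger (14.63 vs 11.85 mm).

layer 87 (z = 8.7 mm)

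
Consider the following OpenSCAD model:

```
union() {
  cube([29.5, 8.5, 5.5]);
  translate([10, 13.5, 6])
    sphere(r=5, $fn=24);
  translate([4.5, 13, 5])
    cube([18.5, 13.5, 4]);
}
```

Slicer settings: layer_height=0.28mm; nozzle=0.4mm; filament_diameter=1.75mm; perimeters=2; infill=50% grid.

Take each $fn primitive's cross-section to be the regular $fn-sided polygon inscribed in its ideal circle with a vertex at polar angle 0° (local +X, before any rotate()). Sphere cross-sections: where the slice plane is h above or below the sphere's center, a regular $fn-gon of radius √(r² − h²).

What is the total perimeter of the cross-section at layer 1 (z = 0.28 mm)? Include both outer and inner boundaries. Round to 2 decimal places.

At z = 0.28 mm: the 29.5×8.5 cube contributes its full rectangle (perimeter 76.00 mm); the sphere at (10, 13.5) is absent (|z−center|=5.720 > r=5); the cube at (4.5, 13) does not reach this height (z outside [5, 9]); Taking the union: only the 29.5×8.5 cube is present, so the union is just that shape — boundary = 76.00 mm. Overall, the cross-section is a single solid region. Total boundary length (outer) = 76.00 mm.

76.00 mm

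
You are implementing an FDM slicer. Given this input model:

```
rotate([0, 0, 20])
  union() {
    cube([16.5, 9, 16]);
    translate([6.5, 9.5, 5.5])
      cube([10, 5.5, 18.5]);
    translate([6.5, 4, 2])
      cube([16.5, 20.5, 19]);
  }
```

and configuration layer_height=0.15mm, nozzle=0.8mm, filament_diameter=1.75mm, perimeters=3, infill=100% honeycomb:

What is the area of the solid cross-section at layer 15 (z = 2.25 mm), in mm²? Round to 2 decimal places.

At z = 2.25 mm: the 16.5×9 cube contributes its full rectangle (area 148.50 mm²); the cube at (6.5, 9.5) is not intersected at this z (z outside [5.5, 24]); the cube at (6.5, 4) is present — its section is the full 16.5×20.5 rectangle (area 338.25 mm²); Taking the union: the regions partially overlap — summed areas 486.75 mm² minus the doubly-counted overlap 50.00 mm² gives 436.75 mm² — area = 436.75 mm²; (rotated 20° about Z; rotation is an isometry so areas/perimeters/island counts are preserved). Overall, the cross-section is a single solid region. Net area = 436.75 mm².

436.75 mm²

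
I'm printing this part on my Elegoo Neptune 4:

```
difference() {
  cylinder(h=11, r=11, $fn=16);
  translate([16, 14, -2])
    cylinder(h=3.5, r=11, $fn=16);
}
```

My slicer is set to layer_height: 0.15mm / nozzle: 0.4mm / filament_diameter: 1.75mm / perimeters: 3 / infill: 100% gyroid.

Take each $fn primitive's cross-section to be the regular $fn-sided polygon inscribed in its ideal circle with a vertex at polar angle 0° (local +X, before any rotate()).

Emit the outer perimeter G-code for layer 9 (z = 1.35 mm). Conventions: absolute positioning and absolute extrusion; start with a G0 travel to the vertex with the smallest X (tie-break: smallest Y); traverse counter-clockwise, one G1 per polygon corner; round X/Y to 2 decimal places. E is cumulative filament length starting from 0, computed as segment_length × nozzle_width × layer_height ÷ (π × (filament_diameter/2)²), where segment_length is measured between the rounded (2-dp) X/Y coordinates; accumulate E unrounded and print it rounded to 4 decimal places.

G0 X-11.00 Y0.00 Z1.35
G1 X-10.16 Y-4.21 E0.1071
G1 X-7.78 Y-7.78 E0.2141
G1 X-4.21 Y-10.16 E0.3211
G1 X0.00 Y-11.00 E0.4282
G1 X4.21 Y-10.16 E0.5353
G1 X7.78 Y-7.78 E0.6424
G1 X10.16 Y-4.21 E0.7494
G1 X11.00 Y0.00 E0.8565
G1 X10.16 Y4.21 E0.9636
G1 X9.30 Y5.50 E1.0022
G1 X8.22 Y6.22 E1.0346
G1 X6.70 Y8.50 E1.1030
G1 X4.21 Y10.16 E1.1776
G1 X0.00 Y11.00 E1.2847
G1 X-4.21 Y10.16 E1.3918
G1 X-7.78 Y7.78 E1.4988
G1 X-10.16 Y4.21 E1.6059
G1 X-11.00 Y0.00 E1.7129

At z = 1.35 mm: the cylinder: section is a regular 16-gon, circumradius r=11; the r=11 cylinder at (16, 14) contributes a regular 16-gon of circumradius 11; Taking the first minus the rest: starting from the r=11 cylinder, the r=11 cylinder at (16, 14) partially overlaps it — only the 1.36 mm² overlap (of its 370.44 mm²) is removed, clipping the outline — 1 connected region. The outline is a single polygon with 18 vertices. Extrusion per mm of travel: 0.4 × 0.15 / (π × 0.875²) = 0.024945. Accumulating E over each segment gives final E = 1.7129.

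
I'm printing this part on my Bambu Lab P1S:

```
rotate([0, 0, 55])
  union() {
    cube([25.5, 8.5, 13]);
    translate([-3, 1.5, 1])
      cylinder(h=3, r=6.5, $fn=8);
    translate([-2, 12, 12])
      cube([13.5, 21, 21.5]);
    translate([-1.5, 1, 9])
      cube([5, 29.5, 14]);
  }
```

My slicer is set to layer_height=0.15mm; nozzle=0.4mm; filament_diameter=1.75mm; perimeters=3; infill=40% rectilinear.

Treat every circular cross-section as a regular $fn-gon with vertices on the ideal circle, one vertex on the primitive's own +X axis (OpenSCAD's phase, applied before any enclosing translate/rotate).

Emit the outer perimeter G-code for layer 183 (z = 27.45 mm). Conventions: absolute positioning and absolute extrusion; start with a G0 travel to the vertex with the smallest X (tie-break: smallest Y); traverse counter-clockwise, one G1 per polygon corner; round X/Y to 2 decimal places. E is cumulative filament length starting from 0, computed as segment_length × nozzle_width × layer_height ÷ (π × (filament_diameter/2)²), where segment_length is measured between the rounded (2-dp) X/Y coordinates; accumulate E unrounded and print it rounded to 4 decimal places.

G0 X-28.18 Y17.29 Z27.45
G1 X-10.98 Y5.24 E0.5239
G1 X-3.23 Y16.30 E0.8608
G1 X-20.44 Y28.35 E1.3848
G1 X-28.18 Y17.29 E1.7216

At z = 27.45 mm: the cube is not intersected at this z (z outside [0, 13]); the cylinder at (-3, 1.5) is absent (z outside [1, 4]); the cube at (-2, 12) (footprint 13.5×21) is included at this height; the cube at (-1.5, 1) is not intersected at this z (z outside [9, 23]); Taking the union: only the 13.5×21 cube at (-2, 12) is present, so the union is just that shape — 1 connected region; (rotated 55° about Z; rotation is an isometry so areas/perimeters/island counts are preserved). The outline is a single polygon with 4 vertices. Extrusion per mm of travel: 0.4 × 0.15 / (π × 0.875²) = 0.024945. Accumulating E over each segment gives final E = 1.7216.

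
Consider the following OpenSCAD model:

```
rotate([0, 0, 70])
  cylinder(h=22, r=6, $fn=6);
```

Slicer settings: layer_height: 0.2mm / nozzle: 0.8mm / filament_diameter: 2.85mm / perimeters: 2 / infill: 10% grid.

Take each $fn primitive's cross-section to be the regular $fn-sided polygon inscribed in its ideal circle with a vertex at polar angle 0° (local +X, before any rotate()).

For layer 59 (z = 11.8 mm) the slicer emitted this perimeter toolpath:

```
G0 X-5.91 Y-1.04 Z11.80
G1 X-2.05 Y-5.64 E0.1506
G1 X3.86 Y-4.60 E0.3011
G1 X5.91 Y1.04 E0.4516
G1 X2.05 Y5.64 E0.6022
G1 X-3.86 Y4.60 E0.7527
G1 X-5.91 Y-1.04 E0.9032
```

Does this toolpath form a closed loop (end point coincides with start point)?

yes

Start point (G0): (-5.91, -1.04). End point (last G1): the path returns to the start — closed.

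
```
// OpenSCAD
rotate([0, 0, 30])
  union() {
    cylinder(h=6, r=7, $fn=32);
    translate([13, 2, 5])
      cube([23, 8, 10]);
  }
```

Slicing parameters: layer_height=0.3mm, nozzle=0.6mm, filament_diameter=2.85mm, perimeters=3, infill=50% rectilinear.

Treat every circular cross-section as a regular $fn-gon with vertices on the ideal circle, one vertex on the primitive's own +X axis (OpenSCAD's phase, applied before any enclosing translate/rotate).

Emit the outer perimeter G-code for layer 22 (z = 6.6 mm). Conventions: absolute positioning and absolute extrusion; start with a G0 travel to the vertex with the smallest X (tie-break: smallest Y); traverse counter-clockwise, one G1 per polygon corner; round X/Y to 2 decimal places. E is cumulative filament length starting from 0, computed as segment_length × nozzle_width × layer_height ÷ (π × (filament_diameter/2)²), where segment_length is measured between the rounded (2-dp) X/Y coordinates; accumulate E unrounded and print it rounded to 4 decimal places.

G0 X6.26 Y15.16 Z6.60
G1 X10.26 Y8.23 E0.2258
G1 X30.18 Y19.73 E0.8748
G1 X26.18 Y26.66 E1.1005
G1 X6.26 Y15.16 E1.7495

At z = 6.6 mm: the cylinder is not intersected at this z (z outside [0, 6]); the cube at (13, 2) is present — its section is the full 23×8 rectangle; Combining (union): only the 23×8 cube at (13, 2) is present, so the union is just that shape — 1 connected region; (whole slice rotated 30° about Z — lengths, areas and connectivity unchanged). The outline is a single polygon with 4 vertices. Extrusion per mm of travel: 0.6 × 0.3 / (π × 1.425²) = 0.028216. Accumulating E over each segment gives final E = 1.7495.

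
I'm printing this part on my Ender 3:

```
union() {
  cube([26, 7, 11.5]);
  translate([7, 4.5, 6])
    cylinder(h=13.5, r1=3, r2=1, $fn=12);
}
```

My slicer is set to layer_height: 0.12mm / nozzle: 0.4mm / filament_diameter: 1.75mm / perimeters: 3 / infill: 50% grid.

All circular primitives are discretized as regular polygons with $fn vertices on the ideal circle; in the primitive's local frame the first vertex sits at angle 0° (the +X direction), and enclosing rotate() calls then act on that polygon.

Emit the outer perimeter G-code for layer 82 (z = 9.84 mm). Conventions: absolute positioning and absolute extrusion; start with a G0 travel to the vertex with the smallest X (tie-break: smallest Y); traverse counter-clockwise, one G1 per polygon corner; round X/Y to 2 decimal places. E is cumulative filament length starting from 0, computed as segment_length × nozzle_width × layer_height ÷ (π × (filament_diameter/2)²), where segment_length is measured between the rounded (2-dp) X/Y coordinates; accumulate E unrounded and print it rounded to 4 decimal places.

At z = 9.84 mm: the cube (footprint 26×7) is included at this height; the cone at (7, 4.5) (r1=3→r2=1) has section circumradius 2.431 here — a regular 12-gon; Taking the union: the cone at (7, 4.5) lies entirely inside the 26×7 cube, so the union is just the 26×7 cube — 1 connected region. The outline is a single polygon with 4 vertices. Extrusion per mm of travel: 0.4 × 0.12 / (π × 0.875²) = 0.019956. Accumulating E over each segment gives final E = 1.3171.

G0 X0.00 Y0.00 Z9.84
G1 X26.00 Y0.00 E0.5189
G1 X26.00 Y7.00 E0.6586
G1 X0.00 Y7.00 E1.1774
G1 X0.00 Y0.00 E1.3171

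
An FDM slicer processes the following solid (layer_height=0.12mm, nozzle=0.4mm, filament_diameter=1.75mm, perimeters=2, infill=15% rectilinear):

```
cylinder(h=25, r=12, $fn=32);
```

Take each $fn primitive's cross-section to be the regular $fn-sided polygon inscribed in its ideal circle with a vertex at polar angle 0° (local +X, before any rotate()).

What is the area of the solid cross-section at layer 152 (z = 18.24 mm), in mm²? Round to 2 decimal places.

At z = 18.24 mm: the r=12 cylinder contributes a regular 32-gon of circumradius 12 (area = (32/2)·12.000²·sin(360°/32) = 449.49 mm²). Overall, the cross-section is a single solid region. Net area = 449.49 mm².

449.49 mm²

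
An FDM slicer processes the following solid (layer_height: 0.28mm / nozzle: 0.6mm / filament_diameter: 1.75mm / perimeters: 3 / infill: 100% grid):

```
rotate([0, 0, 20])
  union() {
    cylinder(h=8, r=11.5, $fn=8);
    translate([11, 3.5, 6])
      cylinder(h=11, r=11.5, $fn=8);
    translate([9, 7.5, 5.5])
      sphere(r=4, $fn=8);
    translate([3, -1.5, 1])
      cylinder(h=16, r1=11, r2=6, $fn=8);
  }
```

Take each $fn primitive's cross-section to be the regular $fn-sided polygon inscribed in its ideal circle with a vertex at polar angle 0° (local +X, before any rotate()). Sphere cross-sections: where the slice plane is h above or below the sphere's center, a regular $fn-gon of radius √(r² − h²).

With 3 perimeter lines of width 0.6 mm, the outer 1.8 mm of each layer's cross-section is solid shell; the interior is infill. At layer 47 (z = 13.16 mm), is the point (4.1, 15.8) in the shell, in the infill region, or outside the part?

shell

At z = 13.16 mm: the cylinder is not intersected at this z (z outside [0, 8]); the r=11.5 cylinder at (11, 3.5) gives a regular 8-gon of circumradius 11.5 (constant along its height); the sphere at (9, 7.5) is not intersected at this z (|z−center|=7.660 > r=4); the cone at (3, -1.5) contributes a regular 8-gon of circumradius 7.200 (interpolated between r1=11 and r2=6 at t=0.760); Taking the union: the regions partially overlap (shared area 83.38 mm²), so overlapping operands fuse into one piece — 1 connected region; (rotated 20° about Z; rotation is an isometry so areas/perimeters/island counts are preserved). Overall, the cross-section is a single solid region. Undo the 20° rotation: the query point maps to (9.257, 13.445) in the un-rotated model frame. The nearest boundary edge runs (2.87, 11.63)→(11.00, 15.00); distance from the point to it = 0.77 mm. The point is inside the cross-section, 0.77 mm from the nearest boundary — within the 1.8 mm shell band (3 × 0.6).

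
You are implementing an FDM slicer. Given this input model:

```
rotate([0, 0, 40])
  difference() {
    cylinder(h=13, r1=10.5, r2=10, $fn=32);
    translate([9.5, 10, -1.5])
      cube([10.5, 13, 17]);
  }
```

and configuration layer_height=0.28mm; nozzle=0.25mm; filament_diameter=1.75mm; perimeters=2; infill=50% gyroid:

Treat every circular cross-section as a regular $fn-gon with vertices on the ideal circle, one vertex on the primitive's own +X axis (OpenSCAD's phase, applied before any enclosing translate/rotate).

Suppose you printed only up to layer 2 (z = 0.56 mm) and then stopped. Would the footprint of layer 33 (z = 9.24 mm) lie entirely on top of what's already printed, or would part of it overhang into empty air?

Compare the two slices. At z = 0.56: the cone: at t=0.043 of its height the radius interpolates to r₁+(r₂−r₁)t = 10.478, giving a regular 32-gon of that circumradius (area = (32/2)·10.478²·sin(360°/32) = 342.73 mm²); the 10.5×13 cube at (9.5, 10) contributes its full rectangle (area 136.50 mm²); After the difference (first − rest): starting from the cone (342.73 mm²), the 10.5×13 cube at (9.5, 10) misses the remaining region (no effect) — area = 342.73 mm²; (whole slice rotated 40° about Z — lengths, areas and connectivity unchanged). At z = 9.24: the cone (r1=10.5→r2=10) has section circumradius 10.145 here — a regular 32-gon (area = (32/2)·10.145²·sin(360°/32) = 321.24 mm²); the cube at (9.5, 10) is present — its section is the full 10.5×13 rectangle (area 136.50 mm²); Subtracting the remaining from the first: starting from the cone (321.24 mm²), the 10.5×13 cube at (9.5, 10) misses the remaining region (no effect) — area = 321.24 mm²; (whole slice rotated 40° about Z — lengths, areas and connectivity unchanged). Checking containment: the cross-section at z = 9.24 is a subset of the cross-section at z = 0.56.

entirely on top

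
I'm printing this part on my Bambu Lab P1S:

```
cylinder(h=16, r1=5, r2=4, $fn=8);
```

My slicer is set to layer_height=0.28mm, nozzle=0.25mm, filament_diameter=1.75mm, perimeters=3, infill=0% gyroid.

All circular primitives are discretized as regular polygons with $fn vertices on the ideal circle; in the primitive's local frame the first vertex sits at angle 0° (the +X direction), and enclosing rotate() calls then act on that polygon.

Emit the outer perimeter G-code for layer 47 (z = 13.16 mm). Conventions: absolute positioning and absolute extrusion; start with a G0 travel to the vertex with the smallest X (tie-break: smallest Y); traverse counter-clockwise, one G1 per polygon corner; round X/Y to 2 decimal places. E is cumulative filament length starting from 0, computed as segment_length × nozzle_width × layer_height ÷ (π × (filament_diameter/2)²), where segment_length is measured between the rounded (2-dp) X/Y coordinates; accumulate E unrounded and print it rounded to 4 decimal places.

G0 X-4.18 Y0.00 Z13.16
G1 X-2.95 Y-2.95 E0.0930
G1 X0.00 Y-4.18 E0.1860
G1 X2.95 Y-2.95 E0.2790
G1 X4.18 Y0.00 E0.3721
G1 X2.95 Y2.95 E0.4651
G1 X0.00 Y4.18 E0.5581
G1 X-2.95 Y2.95 E0.6511
G1 X-4.18 Y0.00 E0.7441

At z = 13.16 mm: the cone contributes a regular 8-gon of circumradius 4.178 (interpolated between r1=5 and r2=4 at t=0.823). The outline is a single polygon with 8 vertices. Extrusion per mm of travel: 0.25 × 0.28 / (π × 0.875²) = 0.029103. Accumulating E over each segment gives final E = 0.7441.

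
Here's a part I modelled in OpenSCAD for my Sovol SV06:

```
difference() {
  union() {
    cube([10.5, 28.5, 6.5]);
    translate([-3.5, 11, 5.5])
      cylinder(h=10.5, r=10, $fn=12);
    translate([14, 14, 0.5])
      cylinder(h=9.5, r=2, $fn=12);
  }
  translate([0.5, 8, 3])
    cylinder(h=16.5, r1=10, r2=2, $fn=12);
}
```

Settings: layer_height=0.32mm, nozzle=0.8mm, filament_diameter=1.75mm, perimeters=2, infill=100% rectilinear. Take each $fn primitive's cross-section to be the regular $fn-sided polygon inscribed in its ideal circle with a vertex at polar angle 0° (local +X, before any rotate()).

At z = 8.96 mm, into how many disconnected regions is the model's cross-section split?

At z = 8.96 mm: the cube does not reach this height (z outside [0, 6.5]); the cylinder at (-3.5, 11): section is a regular 12-gon, circumradius r=10; the r=2 cylinder at (14, 14) gives a regular 12-gon of circumradius 2 (constant along its height); Merging all regions: the 2 present regions are separate (no shared area or edge), so areas and boundary lengths simply add and each stays a separate island — 2 connected regions; the cone at (0.5, 8) contributes a regular 12-gon of circumradius 7.110 (interpolated between r1=10 and r2=2 at t=0.361); After the difference (first − rest): starting from the result so far, the cone at (0.5, 8) partially overlaps it — only the 129.23 mm² overlap (of its 151.67 mm²) is removed, clipping the outline — 2 connected regions. The result has 2 disconnected regions.

2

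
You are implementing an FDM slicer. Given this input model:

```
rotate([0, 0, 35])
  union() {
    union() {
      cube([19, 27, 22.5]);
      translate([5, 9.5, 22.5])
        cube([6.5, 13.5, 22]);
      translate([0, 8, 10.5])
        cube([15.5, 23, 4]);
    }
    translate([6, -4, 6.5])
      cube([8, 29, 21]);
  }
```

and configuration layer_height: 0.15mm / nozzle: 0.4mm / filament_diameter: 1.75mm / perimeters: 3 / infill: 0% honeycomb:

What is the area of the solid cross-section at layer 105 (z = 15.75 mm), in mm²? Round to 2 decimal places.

545.00 mm²

At z = 15.75 mm: the cube is present — its section is the full 19×27 rectangle (area 513.00 mm²); the cube at (5, 9.5) is absent (z outside [22.5, 44.5]); the cube at (0, 8) does not reach this height (z outside [10.5, 14.5]); Taking the union: only the 19×27 cube is present, so the union is just that shape — area = 513.00 mm²; the cube at (6, -4) is present — its section is the full 8×29 rectangle (area 232.00 mm²); Taking the union: the regions partially overlap — summed areas 745.00 mm² minus the doubly-counted overlap 200.00 mm² gives 545.00 mm² — area = 545.00 mm²; (rotated 35° about Z; rotation is an isometry so areas/perimeters/island counts are preserved). Overall, the cross-section is a single solid region. Net area = 545.00 mm².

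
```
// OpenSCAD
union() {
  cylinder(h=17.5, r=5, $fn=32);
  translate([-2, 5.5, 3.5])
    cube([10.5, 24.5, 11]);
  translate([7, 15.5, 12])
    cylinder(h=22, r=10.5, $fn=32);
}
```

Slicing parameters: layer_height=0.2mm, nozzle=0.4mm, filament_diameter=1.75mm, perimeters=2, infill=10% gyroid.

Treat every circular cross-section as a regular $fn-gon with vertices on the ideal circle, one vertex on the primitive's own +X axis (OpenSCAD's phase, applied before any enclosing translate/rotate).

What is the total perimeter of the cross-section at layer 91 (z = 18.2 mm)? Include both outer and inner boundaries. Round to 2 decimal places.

At z = 18.2 mm: the cylinder is not intersected at this z (z outside [0, 17.5]); the cube at (-2, 5.5) does not reach this height (z outside [3.5, 14.5]); the cylinder at (7, 15.5): section is a regular 32-gon, circumradius r=10.5 (perimeter = 2·32·10.500·sin(180°/32) = 65.87 mm); Merging all regions: only the r=10.5 cylinder at (7, 15.5) is present, so the union is just that shape — boundary = 65.87 mm. Overall, the cross-section is a single solid region. Total boundary length (outer) = 65.87 mm.

65.87 mm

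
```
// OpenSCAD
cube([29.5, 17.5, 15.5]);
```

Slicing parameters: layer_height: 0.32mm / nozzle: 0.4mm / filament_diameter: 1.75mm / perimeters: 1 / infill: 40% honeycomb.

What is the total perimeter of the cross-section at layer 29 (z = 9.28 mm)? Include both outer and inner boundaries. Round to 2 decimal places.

94.00 mm

At z = 9.28 mm: the cube is present — its section is the full 29.5×17.5 rectangle (perimeter 94.00 mm). Overall, the cross-section is a single solid region. Total boundary length (outer) = 94.00 mm.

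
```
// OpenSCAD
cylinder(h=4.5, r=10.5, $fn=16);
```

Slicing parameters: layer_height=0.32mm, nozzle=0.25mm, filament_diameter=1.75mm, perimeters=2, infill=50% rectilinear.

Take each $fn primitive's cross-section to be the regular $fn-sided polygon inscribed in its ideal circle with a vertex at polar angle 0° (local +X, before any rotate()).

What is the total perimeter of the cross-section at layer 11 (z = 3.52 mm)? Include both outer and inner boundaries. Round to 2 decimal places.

At z = 3.52 mm: the r=10.5 cylinder contributes a regular 16-gon of circumradius 10.5 (perimeter = 2·16·10.500·sin(180°/16) = 65.55 mm). Overall, the cross-section is a single solid region. Total boundary length (outer) = 65.55 mm.

65.55 mm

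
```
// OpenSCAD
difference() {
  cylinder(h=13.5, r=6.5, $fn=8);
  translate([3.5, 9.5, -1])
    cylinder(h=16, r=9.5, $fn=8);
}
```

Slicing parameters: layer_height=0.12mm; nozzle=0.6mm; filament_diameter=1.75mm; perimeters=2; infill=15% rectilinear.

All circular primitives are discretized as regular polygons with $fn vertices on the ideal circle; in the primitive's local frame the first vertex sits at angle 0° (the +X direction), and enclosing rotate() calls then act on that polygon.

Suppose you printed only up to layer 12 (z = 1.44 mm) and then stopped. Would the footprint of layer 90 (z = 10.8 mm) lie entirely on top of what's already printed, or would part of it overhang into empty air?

entirely on top

Compare the two slices. At z = 1.44: the r=6.5 cylinder contributes a regular 8-gon of circumradius 6.5 (area = (8/2)·6.500²·sin(360°/8) = 119.50 mm²); the r=9.5 cylinder at (3.5, 9.5) gives a regular 8-gon of circumradius 9.5 (constant along its height) (area = (8/2)·9.500²·sin(360°/8) = 255.27 mm²); After the difference (first − rest): starting from the r=6.5 cylinder (119.50 mm²), the r=9.5 cylinder at (3.5, 9.5) partially overlaps it — only the 38.71 mm² overlap (of its 255.27 mm²) is removed, clipping the outline — area = 80.79 mm². At z = 10.8: the r=6.5 cylinder gives a regular 8-gon of circumradius 6.5 (constant along its height) (area = (8/2)·6.500²·sin(360°/8) = 119.50 mm²); the cylinder at (3.5, 9.5): section is a regular 8-gon, circumradius r=9.5 (area = (8/2)·9.500²·sin(360°/8) = 255.27 mm²); Taking the first minus the rest: starting from the r=6.5 cylinder (119.50 mm²), the r=9.5 cylinder at (3.5, 9.5) partially overlaps it — only the 38.71 mm² overlap (of its 255.27 mm²) is removed, clipping the outline — area = 80.79 mm². Checking containment: the cross-section at z = 10.8 is a subset of the cross-section at z = 1.44.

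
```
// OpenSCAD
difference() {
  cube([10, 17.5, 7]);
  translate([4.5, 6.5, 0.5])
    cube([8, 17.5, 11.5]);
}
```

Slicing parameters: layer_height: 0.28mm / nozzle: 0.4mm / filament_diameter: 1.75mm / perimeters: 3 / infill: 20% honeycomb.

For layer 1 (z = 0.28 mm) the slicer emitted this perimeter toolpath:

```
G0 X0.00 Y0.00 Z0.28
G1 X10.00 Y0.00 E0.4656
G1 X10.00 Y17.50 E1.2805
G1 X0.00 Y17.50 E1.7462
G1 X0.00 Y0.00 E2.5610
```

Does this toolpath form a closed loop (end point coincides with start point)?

Start point (G0): (0.00, 0.00). End point (last G1): the path returns to the start — closed.

yes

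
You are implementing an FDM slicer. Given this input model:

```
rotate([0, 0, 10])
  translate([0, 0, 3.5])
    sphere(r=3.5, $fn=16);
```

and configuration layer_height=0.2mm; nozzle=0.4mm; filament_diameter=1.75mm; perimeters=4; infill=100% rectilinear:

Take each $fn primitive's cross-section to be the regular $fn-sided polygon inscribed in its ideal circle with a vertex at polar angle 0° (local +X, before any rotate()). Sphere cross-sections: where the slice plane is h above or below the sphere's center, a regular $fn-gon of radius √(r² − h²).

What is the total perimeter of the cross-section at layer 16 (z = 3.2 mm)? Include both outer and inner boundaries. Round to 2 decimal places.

21.77 mm

At z = 3.2 mm: the sphere: section is a regular 16-gon, circumradius = √(r²−h²) = √(3.5²−0.3²) = 3.487 (perimeter = 2·16·3.487·sin(180°/16) = 21.77 mm); (rotated 10° about Z; rotation is an isometry so areas/perimeters/island counts are preserved). Overall, the cross-section is a single solid region. Total boundary length (outer) = 21.77 mm.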